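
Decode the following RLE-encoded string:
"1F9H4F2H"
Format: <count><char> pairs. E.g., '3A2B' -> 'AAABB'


Expanding each <count><char> pair:
  1F -> 'F'
  9H -> 'HHHHHHHHH'
  4F -> 'FFFF'
  2H -> 'HH'

Decoded = FHHHHHHHHHFFFFHH


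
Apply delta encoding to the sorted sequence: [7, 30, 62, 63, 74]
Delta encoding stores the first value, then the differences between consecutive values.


First value: 7
Deltas:
  30 - 7 = 23
  62 - 30 = 32
  63 - 62 = 1
  74 - 63 = 11


Delta encoded: [7, 23, 32, 1, 11]


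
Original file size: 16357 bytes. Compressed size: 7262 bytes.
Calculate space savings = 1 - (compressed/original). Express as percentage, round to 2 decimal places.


ratio = compressed/original = 7262/16357 = 0.443969
savings = 1 - ratio = 1 - 0.443969 = 0.556031
as a percentage: 0.556031 * 100 = 55.6%

Space savings = 1 - 7262/16357 = 55.6%


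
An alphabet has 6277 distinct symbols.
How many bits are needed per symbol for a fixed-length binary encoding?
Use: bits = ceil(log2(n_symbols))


log2(6277) = 12.6159
Bracket: 2^12 = 4096 < 6277 <= 2^13 = 8192
So ceil(log2(6277)) = 13

bits = ceil(log2(6277)) = ceil(12.6159) = 13 bits


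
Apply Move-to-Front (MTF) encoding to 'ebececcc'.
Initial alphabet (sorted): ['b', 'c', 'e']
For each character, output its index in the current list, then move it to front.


MTF encoding:
'e': index 2 in ['b', 'c', 'e'] -> ['e', 'b', 'c']
'b': index 1 in ['e', 'b', 'c'] -> ['b', 'e', 'c']
'e': index 1 in ['b', 'e', 'c'] -> ['e', 'b', 'c']
'c': index 2 in ['e', 'b', 'c'] -> ['c', 'e', 'b']
'e': index 1 in ['c', 'e', 'b'] -> ['e', 'c', 'b']
'c': index 1 in ['e', 'c', 'b'] -> ['c', 'e', 'b']
'c': index 0 in ['c', 'e', 'b'] -> ['c', 'e', 'b']
'c': index 0 in ['c', 'e', 'b'] -> ['c', 'e', 'b']


Output: [2, 1, 1, 2, 1, 1, 0, 0]


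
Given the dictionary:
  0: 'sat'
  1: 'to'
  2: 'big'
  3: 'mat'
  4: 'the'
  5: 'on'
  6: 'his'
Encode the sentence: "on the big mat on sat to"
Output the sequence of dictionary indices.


Look up each word in the dictionary:
  'on' -> 5
  'the' -> 4
  'big' -> 2
  'mat' -> 3
  'on' -> 5
  'sat' -> 0
  'to' -> 1

Encoded: [5, 4, 2, 3, 5, 0, 1]


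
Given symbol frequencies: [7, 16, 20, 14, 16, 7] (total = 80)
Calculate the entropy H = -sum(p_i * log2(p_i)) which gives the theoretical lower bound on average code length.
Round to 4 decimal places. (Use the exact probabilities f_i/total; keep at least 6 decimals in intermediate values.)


Per-symbol terms -p_i * log2(p_i) with p_i = f_i/80:
  p = 7/80 = 0.087500: log2(p) = -3.514573, -p*log2(p) = 0.307525
  p = 16/80 = 0.200000: log2(p) = -2.321928, -p*log2(p) = 0.464386
  p = 20/80 = 0.250000: log2(p) = -2.000000, -p*log2(p) = 0.500000
  p = 14/80 = 0.175000: log2(p) = -2.514573, -p*log2(p) = 0.440050
  p = 16/80 = 0.200000: log2(p) = -2.321928, -p*log2(p) = 0.464386
  p = 7/80 = 0.087500: log2(p) = -3.514573, -p*log2(p) = 0.307525
H = 0.307525 + 0.464386 + 0.500000 + 0.440050 + 0.464386 + 0.307525 = 2.483872

H = 2.4839 bits/symbol


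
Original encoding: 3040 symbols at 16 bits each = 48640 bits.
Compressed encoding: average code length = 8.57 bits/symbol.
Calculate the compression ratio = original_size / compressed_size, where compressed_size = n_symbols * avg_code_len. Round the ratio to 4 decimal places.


original_size = n_symbols * orig_bits = 3040 * 16 = 48640 bits
compressed_size = n_symbols * avg_code_len = 3040 * 8.57 = 26052.8 bits
ratio = original_size / compressed_size = 48640 / 26052.8 = 1.867

Compression ratio = 1.867


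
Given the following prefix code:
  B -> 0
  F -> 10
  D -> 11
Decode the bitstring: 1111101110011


Decoding step by step:
Bits 11 -> D
Bits 11 -> D
Bits 10 -> F
Bits 11 -> D
Bits 10 -> F
Bits 0 -> B
Bits 11 -> D


Decoded message: DDFDFBD


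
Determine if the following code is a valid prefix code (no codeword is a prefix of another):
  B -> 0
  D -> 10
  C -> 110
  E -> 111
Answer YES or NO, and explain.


Checking each pair (does one codeword prefix another?):
  B='0' vs D='10': no prefix
  B='0' vs C='110': no prefix
  B='0' vs E='111': no prefix
  D='10' vs B='0': no prefix
  D='10' vs C='110': no prefix
  D='10' vs E='111': no prefix
  C='110' vs B='0': no prefix
  C='110' vs D='10': no prefix
  C='110' vs E='111': no prefix
  E='111' vs B='0': no prefix
  E='111' vs D='10': no prefix
  E='111' vs C='110': no prefix
No violation found over all pairs.

YES -- this is a valid prefix code. No codeword is a prefix of any other codeword.


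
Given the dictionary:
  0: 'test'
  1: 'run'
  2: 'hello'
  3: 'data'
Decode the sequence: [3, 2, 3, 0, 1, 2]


Look up each index in the dictionary:
  3 -> 'data'
  2 -> 'hello'
  3 -> 'data'
  0 -> 'test'
  1 -> 'run'
  2 -> 'hello'

Decoded: "data hello data test run hello"


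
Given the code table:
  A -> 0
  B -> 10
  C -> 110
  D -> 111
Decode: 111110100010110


Decoding:
111 -> D
110 -> C
10 -> B
0 -> A
0 -> A
10 -> B
110 -> C


Result: DCBAABC


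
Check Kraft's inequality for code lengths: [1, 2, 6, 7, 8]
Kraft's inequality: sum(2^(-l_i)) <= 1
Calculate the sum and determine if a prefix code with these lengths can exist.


Sum = 2^(-1) + 2^(-2) + 2^(-6) + 2^(-7) + 2^(-8)
    = 0.5 + 0.25 + 0.015625 + 0.0078125 + 0.00390625
    = 199/256 = 0.77734375
Since 0.77734375 <= 1, Kraft's inequality IS satisfied.
A prefix code with these lengths CAN exist.

Kraft sum = 0.77734375. Satisfied.


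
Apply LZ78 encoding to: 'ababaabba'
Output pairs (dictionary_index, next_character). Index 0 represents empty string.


LZ78 encoding steps:
Dictionary: {0: ''}
Step 1: w='' (idx 0), next='a' -> output (0, 'a'), add 'a' as idx 1
Step 2: w='' (idx 0), next='b' -> output (0, 'b'), add 'b' as idx 2
Step 3: w='a' (idx 1), next='b' -> output (1, 'b'), add 'ab' as idx 3
Step 4: w='a' (idx 1), next='a' -> output (1, 'a'), add 'aa' as idx 4
Step 5: w='b' (idx 2), next='b' -> output (2, 'b'), add 'bb' as idx 5
Step 6: w='a' (idx 1), end of input -> output (1, '')


Encoded: [(0, 'a'), (0, 'b'), (1, 'b'), (1, 'a'), (2, 'b'), (1, '')]


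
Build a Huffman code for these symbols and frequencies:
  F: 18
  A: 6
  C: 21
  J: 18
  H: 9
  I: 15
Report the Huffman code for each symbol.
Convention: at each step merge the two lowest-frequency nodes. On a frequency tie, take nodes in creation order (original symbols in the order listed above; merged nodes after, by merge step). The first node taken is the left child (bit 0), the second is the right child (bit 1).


Huffman tree construction:
Step 1: Merge A(6) + H(9) = 15
Step 2: Merge I(15) + (A+H)(15) = 30
Step 3: Merge F(18) + J(18) = 36
Step 4: Merge C(21) + (I+(A+H))(30) = 51
Step 5: Merge (F+J)(36) + (C+(I+(A+H)))(51) = 87
Read each symbol's code off the tree from the root (left child = 0, right child = 1).

Codes:
  F: 00 (length 2)
  A: 1110 (length 4)
  C: 10 (length 2)
  J: 01 (length 2)
  H: 1111 (length 4)
  I: 110 (length 3)
Average code length: 219/87 = 2.5172 bits/symbol


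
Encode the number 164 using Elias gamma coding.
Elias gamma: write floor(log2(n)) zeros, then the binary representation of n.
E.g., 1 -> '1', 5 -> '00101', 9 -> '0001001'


num_bits = floor(log2(164)) + 1 = 8
leading_zeros = num_bits - 1 = 7
binary(164) = 10100100

Elias gamma(164) = '0000000' + '10100100' = 000000010100100 (15 bits)


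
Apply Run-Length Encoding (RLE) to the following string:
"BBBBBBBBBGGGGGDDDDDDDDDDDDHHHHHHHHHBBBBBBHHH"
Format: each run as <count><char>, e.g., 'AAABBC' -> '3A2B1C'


Scanning runs left to right:
  i=0: run of 'B' x 9 -> '9B'
  i=9: run of 'G' x 5 -> '5G'
  i=14: run of 'D' x 12 -> '12D'
  i=26: run of 'H' x 9 -> '9H'
  i=35: run of 'B' x 6 -> '6B'
  i=41: run of 'H' x 3 -> '3H'

RLE = 9B5G12D9H6B3H


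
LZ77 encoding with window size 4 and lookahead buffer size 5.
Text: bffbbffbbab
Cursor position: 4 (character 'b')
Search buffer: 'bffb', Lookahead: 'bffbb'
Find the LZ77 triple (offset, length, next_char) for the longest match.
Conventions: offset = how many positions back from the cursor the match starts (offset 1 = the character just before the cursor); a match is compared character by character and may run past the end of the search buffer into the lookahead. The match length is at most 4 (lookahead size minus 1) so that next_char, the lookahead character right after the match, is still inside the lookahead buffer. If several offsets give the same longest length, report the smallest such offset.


Try each offset into the search buffer:
  offset=1 (pos 3, char 'b'): match length 1
  offset=2 (pos 2, char 'f'): match length 0
  offset=3 (pos 1, char 'f'): match length 0
  offset=4 (pos 0, char 'b'): match length 4
Longest match has length 4 at offset 4.
next_char = character at position 4 + 4 = 8 -> 'b'

Best match: offset=4, length=4 (matching 'bffb' starting at position 0)
LZ77 triple: (4, 4, 'b')


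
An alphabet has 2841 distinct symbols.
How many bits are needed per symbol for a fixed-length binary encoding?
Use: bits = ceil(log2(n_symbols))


log2(2841) = 11.4722
Bracket: 2^11 = 2048 < 2841 <= 2^12 = 4096
So ceil(log2(2841)) = 12

bits = ceil(log2(2841)) = ceil(11.4722) = 12 bits


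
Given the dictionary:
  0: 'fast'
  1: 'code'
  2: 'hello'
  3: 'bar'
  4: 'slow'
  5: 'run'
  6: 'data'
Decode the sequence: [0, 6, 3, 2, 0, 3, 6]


Look up each index in the dictionary:
  0 -> 'fast'
  6 -> 'data'
  3 -> 'bar'
  2 -> 'hello'
  0 -> 'fast'
  3 -> 'bar'
  6 -> 'data'

Decoded: "fast data bar hello fast bar data"


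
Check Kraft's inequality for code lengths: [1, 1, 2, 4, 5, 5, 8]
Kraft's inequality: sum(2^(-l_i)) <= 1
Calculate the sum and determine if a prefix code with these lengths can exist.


Sum = 2^(-1) + 2^(-1) + 2^(-2) + 2^(-4) + 2^(-5) + 2^(-5) + 2^(-8)
    = 0.5 + 0.5 + 0.25 + 0.0625 + 0.03125 + 0.03125 + 0.00390625
    = 353/256 = 1.37890625
Since 1.37890625 > 1, Kraft's inequality is NOT satisfied.
A prefix code with these lengths CANNOT exist.

Kraft sum = 1.37890625. Not satisfied.


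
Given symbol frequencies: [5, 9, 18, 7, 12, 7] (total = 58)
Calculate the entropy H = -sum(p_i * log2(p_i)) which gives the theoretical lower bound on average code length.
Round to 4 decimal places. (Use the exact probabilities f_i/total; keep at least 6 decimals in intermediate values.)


Per-symbol terms -p_i * log2(p_i) with p_i = f_i/58:
  p = 5/58 = 0.086207: log2(p) = -3.536053, -p*log2(p) = 0.304832
  p = 9/58 = 0.155172: log2(p) = -2.688056, -p*log2(p) = 0.417112
  p = 18/58 = 0.310345: log2(p) = -1.688056, -p*log2(p) = 0.523879
  p = 7/58 = 0.120690: log2(p) = -3.050626, -p*log2(p) = 0.368179
  p = 12/58 = 0.206897: log2(p) = -2.273018, -p*log2(p) = 0.470280
  p = 7/58 = 0.120690: log2(p) = -3.050626, -p*log2(p) = 0.368179
H = 0.304832 + 0.417112 + 0.523879 + 0.368179 + 0.470280 + 0.368179 = 2.452461

H = 2.4525 bits/symbol


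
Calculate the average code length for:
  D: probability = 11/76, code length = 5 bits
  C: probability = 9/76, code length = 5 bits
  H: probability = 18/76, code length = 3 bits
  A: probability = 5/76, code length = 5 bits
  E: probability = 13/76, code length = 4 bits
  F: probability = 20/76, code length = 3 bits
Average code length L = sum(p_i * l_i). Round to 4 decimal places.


Weighted contributions p_i * l_i:
  D: (11/76) * 5 = 55/76
  C: (9/76) * 5 = 45/76
  H: (18/76) * 3 = 54/76
  A: (5/76) * 5 = 25/76
  E: (13/76) * 4 = 52/76
  F: (20/76) * 3 = 60/76
Sum = (55 + 45 + 54 + 25 + 52 + 60)/76 = 291/76

L = 291/76 = 3.8289 bits/symbol


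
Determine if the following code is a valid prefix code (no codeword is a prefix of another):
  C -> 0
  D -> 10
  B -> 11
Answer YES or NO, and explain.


Checking each pair (does one codeword prefix another?):
  C='0' vs D='10': no prefix
  C='0' vs B='11': no prefix
  D='10' vs C='0': no prefix
  D='10' vs B='11': no prefix
  B='11' vs C='0': no prefix
  B='11' vs D='10': no prefix
No violation found over all pairs.

YES -- this is a valid prefix code. No codeword is a prefix of any other codeword.


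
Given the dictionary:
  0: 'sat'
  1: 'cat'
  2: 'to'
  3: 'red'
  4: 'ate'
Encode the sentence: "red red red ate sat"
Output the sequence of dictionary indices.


Look up each word in the dictionary:
  'red' -> 3
  'red' -> 3
  'red' -> 3
  'ate' -> 4
  'sat' -> 0

Encoded: [3, 3, 3, 4, 0]


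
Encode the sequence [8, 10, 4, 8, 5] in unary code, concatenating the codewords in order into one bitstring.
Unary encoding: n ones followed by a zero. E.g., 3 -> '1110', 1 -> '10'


Encode each number as n ones followed by a terminating 0:
  8 -> 111111110 (9 bits)
  10 -> 11111111110 (11 bits)
  4 -> 11110 (5 bits)
  8 -> 111111110 (9 bits)
  5 -> 111110 (6 bits)
Total length = 9 + 11 + 5 + 9 + 6 = 40 bits.

Unary([8, 10, 4, 8, 5]) = 1111111101111111111011110111111110111110 (40 bits)


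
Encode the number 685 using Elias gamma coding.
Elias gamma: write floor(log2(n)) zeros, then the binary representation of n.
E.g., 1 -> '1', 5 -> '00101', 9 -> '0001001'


num_bits = floor(log2(685)) + 1 = 10
leading_zeros = num_bits - 1 = 9
binary(685) = 1010101101

Elias gamma(685) = '000000000' + '1010101101' = 0000000001010101101 (19 bits)


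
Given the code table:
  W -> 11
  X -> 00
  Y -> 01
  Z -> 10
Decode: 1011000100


Decoding:
10 -> Z
11 -> W
00 -> X
01 -> Y
00 -> X


Result: ZWXYX


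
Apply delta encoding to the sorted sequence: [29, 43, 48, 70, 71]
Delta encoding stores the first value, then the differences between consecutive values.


First value: 29
Deltas:
  43 - 29 = 14
  48 - 43 = 5
  70 - 48 = 22
  71 - 70 = 1


Delta encoded: [29, 14, 5, 22, 1]


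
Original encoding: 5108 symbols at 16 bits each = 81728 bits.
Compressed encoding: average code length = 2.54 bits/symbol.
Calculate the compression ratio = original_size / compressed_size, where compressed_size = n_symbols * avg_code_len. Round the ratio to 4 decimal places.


original_size = n_symbols * orig_bits = 5108 * 16 = 81728 bits
compressed_size = n_symbols * avg_code_len = 5108 * 2.54 = 12974.32 bits
ratio = original_size / compressed_size = 81728 / 12974.32 = 6.2992

Compression ratio = 6.2992


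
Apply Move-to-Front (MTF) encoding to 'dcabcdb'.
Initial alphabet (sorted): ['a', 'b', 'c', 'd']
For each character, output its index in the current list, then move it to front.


MTF encoding:
'd': index 3 in ['a', 'b', 'c', 'd'] -> ['d', 'a', 'b', 'c']
'c': index 3 in ['d', 'a', 'b', 'c'] -> ['c', 'd', 'a', 'b']
'a': index 2 in ['c', 'd', 'a', 'b'] -> ['a', 'c', 'd', 'b']
'b': index 3 in ['a', 'c', 'd', 'b'] -> ['b', 'a', 'c', 'd']
'c': index 2 in ['b', 'a', 'c', 'd'] -> ['c', 'b', 'a', 'd']
'd': index 3 in ['c', 'b', 'a', 'd'] -> ['d', 'c', 'b', 'a']
'b': index 2 in ['d', 'c', 'b', 'a'] -> ['b', 'd', 'c', 'a']


Output: [3, 3, 2, 3, 2, 3, 2]


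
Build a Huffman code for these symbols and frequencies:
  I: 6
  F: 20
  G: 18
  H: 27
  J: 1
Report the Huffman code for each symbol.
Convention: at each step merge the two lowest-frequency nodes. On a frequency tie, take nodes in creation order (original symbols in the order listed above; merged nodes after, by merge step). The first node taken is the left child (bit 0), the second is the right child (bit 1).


Huffman tree construction:
Step 1: Merge J(1) + I(6) = 7
Step 2: Merge (J+I)(7) + G(18) = 25
Step 3: Merge F(20) + ((J+I)+G)(25) = 45
Step 4: Merge H(27) + (F+((J+I)+G))(45) = 72
Read each symbol's code off the tree from the root (left child = 0, right child = 1).

Codes:
  I: 1101 (length 4)
  F: 10 (length 2)
  G: 111 (length 3)
  H: 0 (length 1)
  J: 1100 (length 4)
Average code length: 149/72 = 2.0694 bits/symbol


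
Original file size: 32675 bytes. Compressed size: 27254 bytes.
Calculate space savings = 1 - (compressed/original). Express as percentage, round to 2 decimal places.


ratio = compressed/original = 27254/32675 = 0.834093
savings = 1 - ratio = 1 - 0.834093 = 0.165907
as a percentage: 0.165907 * 100 = 16.59%

Space savings = 1 - 27254/32675 = 16.59%


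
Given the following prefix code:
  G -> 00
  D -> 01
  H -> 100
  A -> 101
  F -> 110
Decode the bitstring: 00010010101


Decoding step by step:
Bits 00 -> G
Bits 01 -> D
Bits 00 -> G
Bits 101 -> A
Bits 01 -> D


Decoded message: GDGAD


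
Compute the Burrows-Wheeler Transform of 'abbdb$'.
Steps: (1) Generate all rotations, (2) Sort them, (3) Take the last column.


Rotations (sorted):
  0: $abbdb -> last char: b
  1: abbdb$ -> last char: $
  2: b$abbd -> last char: d
  3: bbdb$a -> last char: a
  4: bdb$ab -> last char: b
  5: db$abb -> last char: b


BWT = b$dabb


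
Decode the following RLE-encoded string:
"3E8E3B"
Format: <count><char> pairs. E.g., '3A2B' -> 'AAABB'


Expanding each <count><char> pair:
  3E -> 'EEE'
  8E -> 'EEEEEEEE'
  3B -> 'BBB'

Decoded = EEEEEEEEEEEBBB


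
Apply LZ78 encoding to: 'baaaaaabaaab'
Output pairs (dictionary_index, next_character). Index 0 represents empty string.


LZ78 encoding steps:
Dictionary: {0: ''}
Step 1: w='' (idx 0), next='b' -> output (0, 'b'), add 'b' as idx 1
Step 2: w='' (idx 0), next='a' -> output (0, 'a'), add 'a' as idx 2
Step 3: w='a' (idx 2), next='a' -> output (2, 'a'), add 'aa' as idx 3
Step 4: w='aa' (idx 3), next='a' -> output (3, 'a'), add 'aaa' as idx 4
Step 5: w='b' (idx 1), next='a' -> output (1, 'a'), add 'ba' as idx 5
Step 6: w='aa' (idx 3), next='b' -> output (3, 'b'), add 'aab' as idx 6


Encoded: [(0, 'b'), (0, 'a'), (2, 'a'), (3, 'a'), (1, 'a'), (3, 'b')]


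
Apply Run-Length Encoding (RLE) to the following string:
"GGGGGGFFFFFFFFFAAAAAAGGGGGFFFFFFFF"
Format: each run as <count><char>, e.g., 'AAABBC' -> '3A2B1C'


Scanning runs left to right:
  i=0: run of 'G' x 6 -> '6G'
  i=6: run of 'F' x 9 -> '9F'
  i=15: run of 'A' x 6 -> '6A'
  i=21: run of 'G' x 5 -> '5G'
  i=26: run of 'F' x 8 -> '8F'

RLE = 6G9F6A5G8F


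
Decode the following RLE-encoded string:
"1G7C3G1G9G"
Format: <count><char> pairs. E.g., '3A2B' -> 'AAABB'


Expanding each <count><char> pair:
  1G -> 'G'
  7C -> 'CCCCCCC'
  3G -> 'GGG'
  1G -> 'G'
  9G -> 'GGGGGGGGG'

Decoded = GCCCCCCCGGGGGGGGGGGGG


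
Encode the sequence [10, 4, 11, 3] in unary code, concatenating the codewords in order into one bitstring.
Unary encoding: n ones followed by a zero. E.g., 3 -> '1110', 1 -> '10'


Encode each number as n ones followed by a terminating 0:
  10 -> 11111111110 (11 bits)
  4 -> 11110 (5 bits)
  11 -> 111111111110 (12 bits)
  3 -> 1110 (4 bits)
Total length = 11 + 5 + 12 + 4 = 32 bits.

Unary([10, 4, 11, 3]) = 11111111110111101111111111101110 (32 bits)


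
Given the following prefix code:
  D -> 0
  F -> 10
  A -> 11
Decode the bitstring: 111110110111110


Decoding step by step:
Bits 11 -> A
Bits 11 -> A
Bits 10 -> F
Bits 11 -> A
Bits 0 -> D
Bits 11 -> A
Bits 11 -> A
Bits 10 -> F


Decoded message: AAFADAAF


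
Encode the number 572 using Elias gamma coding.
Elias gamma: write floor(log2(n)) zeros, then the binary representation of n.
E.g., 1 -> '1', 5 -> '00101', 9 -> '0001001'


num_bits = floor(log2(572)) + 1 = 10
leading_zeros = num_bits - 1 = 9
binary(572) = 1000111100

Elias gamma(572) = '000000000' + '1000111100' = 0000000001000111100 (19 bits)


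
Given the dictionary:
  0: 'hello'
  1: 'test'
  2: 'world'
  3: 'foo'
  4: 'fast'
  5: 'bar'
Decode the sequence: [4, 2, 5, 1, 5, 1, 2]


Look up each index in the dictionary:
  4 -> 'fast'
  2 -> 'world'
  5 -> 'bar'
  1 -> 'test'
  5 -> 'bar'
  1 -> 'test'
  2 -> 'world'

Decoded: "fast world bar test bar test world"


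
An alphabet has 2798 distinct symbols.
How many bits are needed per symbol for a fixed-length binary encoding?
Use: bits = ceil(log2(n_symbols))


log2(2798) = 11.4502
Bracket: 2^11 = 2048 < 2798 <= 2^12 = 4096
So ceil(log2(2798)) = 12

bits = ceil(log2(2798)) = ceil(11.4502) = 12 bits


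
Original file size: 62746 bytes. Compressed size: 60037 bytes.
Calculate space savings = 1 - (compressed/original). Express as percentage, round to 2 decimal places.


ratio = compressed/original = 60037/62746 = 0.956826
savings = 1 - ratio = 1 - 0.956826 = 0.043174
as a percentage: 0.043174 * 100 = 4.32%

Space savings = 1 - 60037/62746 = 4.32%


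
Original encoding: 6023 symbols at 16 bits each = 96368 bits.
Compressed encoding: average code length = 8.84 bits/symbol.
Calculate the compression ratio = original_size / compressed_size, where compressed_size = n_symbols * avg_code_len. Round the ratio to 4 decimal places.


original_size = n_symbols * orig_bits = 6023 * 16 = 96368 bits
compressed_size = n_symbols * avg_code_len = 6023 * 8.84 = 53243.32 bits
ratio = original_size / compressed_size = 96368 / 53243.32 = 1.81

Compression ratio = 1.81


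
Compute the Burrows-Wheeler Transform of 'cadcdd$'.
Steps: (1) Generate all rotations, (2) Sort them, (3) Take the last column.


Rotations (sorted):
  0: $cadcdd -> last char: d
  1: adcdd$c -> last char: c
  2: cadcdd$ -> last char: $
  3: cdd$cad -> last char: d
  4: d$cadcd -> last char: d
  5: dcdd$ca -> last char: a
  6: dd$cadc -> last char: c


BWT = dc$ddac


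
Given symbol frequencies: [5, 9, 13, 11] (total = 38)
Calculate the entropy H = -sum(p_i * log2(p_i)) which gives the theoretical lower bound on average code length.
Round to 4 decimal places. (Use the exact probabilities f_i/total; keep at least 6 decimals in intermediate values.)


Per-symbol terms -p_i * log2(p_i) with p_i = f_i/38:
  p = 5/38 = 0.131579: log2(p) = -2.925999, -p*log2(p) = 0.385000
  p = 9/38 = 0.236842: log2(p) = -2.078003, -p*log2(p) = 0.492158
  p = 13/38 = 0.342105: log2(p) = -1.547488, -p*log2(p) = 0.529404
  p = 11/38 = 0.289474: log2(p) = -1.788496, -p*log2(p) = 0.517722
H = 0.385000 + 0.492158 + 0.529404 + 0.517722 = 1.924284

H = 1.9243 bits/symbol


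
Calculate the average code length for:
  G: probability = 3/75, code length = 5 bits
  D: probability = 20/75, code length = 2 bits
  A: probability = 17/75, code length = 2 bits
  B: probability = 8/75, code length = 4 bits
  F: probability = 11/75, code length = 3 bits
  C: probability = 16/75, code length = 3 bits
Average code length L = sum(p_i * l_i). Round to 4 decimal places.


Weighted contributions p_i * l_i:
  G: (3/75) * 5 = 15/75
  D: (20/75) * 2 = 40/75
  A: (17/75) * 2 = 34/75
  B: (8/75) * 4 = 32/75
  F: (11/75) * 3 = 33/75
  C: (16/75) * 3 = 48/75
Sum = (15 + 40 + 34 + 32 + 33 + 48)/75 = 202/75

L = 202/75 = 2.6933 bits/symbol


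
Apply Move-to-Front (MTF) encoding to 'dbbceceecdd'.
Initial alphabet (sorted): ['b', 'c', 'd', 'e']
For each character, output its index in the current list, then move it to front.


MTF encoding:
'd': index 2 in ['b', 'c', 'd', 'e'] -> ['d', 'b', 'c', 'e']
'b': index 1 in ['d', 'b', 'c', 'e'] -> ['b', 'd', 'c', 'e']
'b': index 0 in ['b', 'd', 'c', 'e'] -> ['b', 'd', 'c', 'e']
'c': index 2 in ['b', 'd', 'c', 'e'] -> ['c', 'b', 'd', 'e']
'e': index 3 in ['c', 'b', 'd', 'e'] -> ['e', 'c', 'b', 'd']
'c': index 1 in ['e', 'c', 'b', 'd'] -> ['c', 'e', 'b', 'd']
'e': index 1 in ['c', 'e', 'b', 'd'] -> ['e', 'c', 'b', 'd']
'e': index 0 in ['e', 'c', 'b', 'd'] -> ['e', 'c', 'b', 'd']
'c': index 1 in ['e', 'c', 'b', 'd'] -> ['c', 'e', 'b', 'd']
'd': index 3 in ['c', 'e', 'b', 'd'] -> ['d', 'c', 'e', 'b']
'd': index 0 in ['d', 'c', 'e', 'b'] -> ['d', 'c', 'e', 'b']


Output: [2, 1, 0, 2, 3, 1, 1, 0, 1, 3, 0]


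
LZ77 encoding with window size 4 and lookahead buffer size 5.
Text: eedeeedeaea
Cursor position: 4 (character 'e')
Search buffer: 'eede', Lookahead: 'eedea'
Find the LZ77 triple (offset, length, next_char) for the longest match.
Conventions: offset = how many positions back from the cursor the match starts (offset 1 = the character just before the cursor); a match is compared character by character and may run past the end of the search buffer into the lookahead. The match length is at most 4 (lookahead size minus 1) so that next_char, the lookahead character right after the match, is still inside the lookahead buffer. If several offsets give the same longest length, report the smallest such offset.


Try each offset into the search buffer:
  offset=1 (pos 3, char 'e'): match length 2
  offset=2 (pos 2, char 'd'): match length 0
  offset=3 (pos 1, char 'e'): match length 1
  offset=4 (pos 0, char 'e'): match length 4
Longest match has length 4 at offset 4.
next_char = character at position 4 + 4 = 8 -> 'a'

Best match: offset=4, length=4 (matching 'eede' starting at position 0)
LZ77 triple: (4, 4, 'a')


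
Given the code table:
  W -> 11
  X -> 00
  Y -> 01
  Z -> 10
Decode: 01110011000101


Decoding:
01 -> Y
11 -> W
00 -> X
11 -> W
00 -> X
01 -> Y
01 -> Y


Result: YWXWXYY


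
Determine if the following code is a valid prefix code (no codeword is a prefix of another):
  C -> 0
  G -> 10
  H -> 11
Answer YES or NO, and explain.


Checking each pair (does one codeword prefix another?):
  C='0' vs G='10': no prefix
  C='0' vs H='11': no prefix
  G='10' vs C='0': no prefix
  G='10' vs H='11': no prefix
  H='11' vs C='0': no prefix
  H='11' vs G='10': no prefix
No violation found over all pairs.

YES -- this is a valid prefix code. No codeword is a prefix of any other codeword.


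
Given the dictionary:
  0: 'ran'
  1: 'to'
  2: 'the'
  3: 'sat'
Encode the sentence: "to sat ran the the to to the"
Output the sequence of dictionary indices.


Look up each word in the dictionary:
  'to' -> 1
  'sat' -> 3
  'ran' -> 0
  'the' -> 2
  'the' -> 2
  'to' -> 1
  'to' -> 1
  'the' -> 2

Encoded: [1, 3, 0, 2, 2, 1, 1, 2]


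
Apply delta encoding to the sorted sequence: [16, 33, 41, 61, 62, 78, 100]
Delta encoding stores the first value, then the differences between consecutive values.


First value: 16
Deltas:
  33 - 16 = 17
  41 - 33 = 8
  61 - 41 = 20
  62 - 61 = 1
  78 - 62 = 16
  100 - 78 = 22


Delta encoded: [16, 17, 8, 20, 1, 16, 22]


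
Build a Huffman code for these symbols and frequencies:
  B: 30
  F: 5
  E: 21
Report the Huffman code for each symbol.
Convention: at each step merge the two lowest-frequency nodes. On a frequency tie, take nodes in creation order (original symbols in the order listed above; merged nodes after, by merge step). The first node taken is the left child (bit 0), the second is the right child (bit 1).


Huffman tree construction:
Step 1: Merge F(5) + E(21) = 26
Step 2: Merge (F+E)(26) + B(30) = 56
Read each symbol's code off the tree from the root (left child = 0, right child = 1).

Codes:
  B: 1 (length 1)
  F: 00 (length 2)
  E: 01 (length 2)
Average code length: 82/56 = 1.4643 bits/symbol


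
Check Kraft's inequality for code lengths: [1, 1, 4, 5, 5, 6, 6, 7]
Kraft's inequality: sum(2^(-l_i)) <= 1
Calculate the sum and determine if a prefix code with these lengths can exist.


Sum = 2^(-1) + 2^(-1) + 2^(-4) + 2^(-5) + 2^(-5) + 2^(-6) + 2^(-6) + 2^(-7)
    = 0.5 + 0.5 + 0.0625 + 0.03125 + 0.03125 + 0.015625 + 0.015625 + 0.0078125
    = 149/128 = 1.1640625
Since 1.1640625 > 1, Kraft's inequality is NOT satisfied.
A prefix code with these lengths CANNOT exist.

Kraft sum = 1.1640625. Not satisfied.


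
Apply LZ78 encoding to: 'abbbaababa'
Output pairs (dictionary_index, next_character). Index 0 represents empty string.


LZ78 encoding steps:
Dictionary: {0: ''}
Step 1: w='' (idx 0), next='a' -> output (0, 'a'), add 'a' as idx 1
Step 2: w='' (idx 0), next='b' -> output (0, 'b'), add 'b' as idx 2
Step 3: w='b' (idx 2), next='b' -> output (2, 'b'), add 'bb' as idx 3
Step 4: w='a' (idx 1), next='a' -> output (1, 'a'), add 'aa' as idx 4
Step 5: w='b' (idx 2), next='a' -> output (2, 'a'), add 'ba' as idx 5
Step 6: w='ba' (idx 5), end of input -> output (5, '')


Encoded: [(0, 'a'), (0, 'b'), (2, 'b'), (1, 'a'), (2, 'a'), (5, '')]


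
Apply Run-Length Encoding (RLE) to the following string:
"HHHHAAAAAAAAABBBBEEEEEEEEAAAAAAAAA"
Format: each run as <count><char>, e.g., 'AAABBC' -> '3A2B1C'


Scanning runs left to right:
  i=0: run of 'H' x 4 -> '4H'
  i=4: run of 'A' x 9 -> '9A'
  i=13: run of 'B' x 4 -> '4B'
  i=17: run of 'E' x 8 -> '8E'
  i=25: run of 'A' x 9 -> '9A'

RLE = 4H9A4B8E9A


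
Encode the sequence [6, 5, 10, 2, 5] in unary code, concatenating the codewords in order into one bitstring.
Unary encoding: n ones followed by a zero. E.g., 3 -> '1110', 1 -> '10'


Encode each number as n ones followed by a terminating 0:
  6 -> 1111110 (7 bits)
  5 -> 111110 (6 bits)
  10 -> 11111111110 (11 bits)
  2 -> 110 (3 bits)
  5 -> 111110 (6 bits)
Total length = 7 + 6 + 11 + 3 + 6 = 33 bits.

Unary([6, 5, 10, 2, 5]) = 111111011111011111111110110111110 (33 bits)


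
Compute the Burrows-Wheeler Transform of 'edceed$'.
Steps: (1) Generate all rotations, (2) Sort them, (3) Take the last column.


Rotations (sorted):
  0: $edceed -> last char: d
  1: ceed$ed -> last char: d
  2: d$edcee -> last char: e
  3: dceed$e -> last char: e
  4: ed$edce -> last char: e
  5: edceed$ -> last char: $
  6: eed$edc -> last char: c


BWT = ddeee$c


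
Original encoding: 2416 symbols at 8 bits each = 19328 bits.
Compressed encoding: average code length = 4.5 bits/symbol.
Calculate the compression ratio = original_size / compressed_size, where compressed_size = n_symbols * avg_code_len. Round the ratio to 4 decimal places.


original_size = n_symbols * orig_bits = 2416 * 8 = 19328 bits
compressed_size = n_symbols * avg_code_len = 2416 * 4.5 = 10872.0 bits
ratio = original_size / compressed_size = 19328 / 10872.0 = 1.7778

Compression ratio = 1.7778


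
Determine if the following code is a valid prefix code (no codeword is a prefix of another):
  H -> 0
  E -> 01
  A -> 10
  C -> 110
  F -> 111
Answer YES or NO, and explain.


Checking each pair (does one codeword prefix another?):
  H='0' vs E='01': prefix -- VIOLATION

NO -- this is NOT a valid prefix code. H (0) is a prefix of E (01).


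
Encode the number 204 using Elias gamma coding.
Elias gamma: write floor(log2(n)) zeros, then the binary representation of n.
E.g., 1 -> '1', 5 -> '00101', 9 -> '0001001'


num_bits = floor(log2(204)) + 1 = 8
leading_zeros = num_bits - 1 = 7
binary(204) = 11001100

Elias gamma(204) = '0000000' + '11001100' = 000000011001100 (15 bits)


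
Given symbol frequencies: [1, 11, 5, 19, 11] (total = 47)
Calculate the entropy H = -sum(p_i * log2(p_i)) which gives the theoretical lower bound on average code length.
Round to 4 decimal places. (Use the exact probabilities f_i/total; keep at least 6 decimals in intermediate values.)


Per-symbol terms -p_i * log2(p_i) with p_i = f_i/47:
  p = 1/47 = 0.021277: log2(p) = -5.554589, -p*log2(p) = 0.118183
  p = 11/47 = 0.234043: log2(p) = -2.095157, -p*log2(p) = 0.490356
  p = 5/47 = 0.106383: log2(p) = -3.232661, -p*log2(p) = 0.343900
  p = 19/47 = 0.404255: log2(p) = -1.306661, -p*log2(p) = 0.528225
  p = 11/47 = 0.234043: log2(p) = -2.095157, -p*log2(p) = 0.490356
H = 0.118183 + 0.490356 + 0.343900 + 0.528225 + 0.490356 = 1.971020

H = 1.971 bits/symbol


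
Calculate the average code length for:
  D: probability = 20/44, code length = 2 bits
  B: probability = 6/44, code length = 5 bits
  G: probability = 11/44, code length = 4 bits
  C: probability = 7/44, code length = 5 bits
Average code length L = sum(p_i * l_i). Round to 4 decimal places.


Weighted contributions p_i * l_i:
  D: (20/44) * 2 = 40/44
  B: (6/44) * 5 = 30/44
  G: (11/44) * 4 = 44/44
  C: (7/44) * 5 = 35/44
Sum = (40 + 30 + 44 + 35)/44 = 149/44

L = 149/44 = 3.3864 bits/symbol


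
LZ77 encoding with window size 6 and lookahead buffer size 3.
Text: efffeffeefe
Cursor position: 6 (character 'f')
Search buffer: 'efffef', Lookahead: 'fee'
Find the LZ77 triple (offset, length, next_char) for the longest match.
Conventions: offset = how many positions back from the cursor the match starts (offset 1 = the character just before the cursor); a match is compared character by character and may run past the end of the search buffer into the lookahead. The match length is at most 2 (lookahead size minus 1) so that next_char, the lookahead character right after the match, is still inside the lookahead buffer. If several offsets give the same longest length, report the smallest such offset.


Try each offset into the search buffer:
  offset=1 (pos 5, char 'f'): match length 1
  offset=2 (pos 4, char 'e'): match length 0
  offset=3 (pos 3, char 'f'): match length 2
  offset=4 (pos 2, char 'f'): match length 1
  offset=5 (pos 1, char 'f'): match length 1
  offset=6 (pos 0, char 'e'): match length 0
Longest match has length 2 at offset 3.
next_char = character at position 6 + 2 = 8 -> 'e'

Best match: offset=3, length=2 (matching 'fe' starting at position 3)
LZ77 triple: (3, 2, 'e')


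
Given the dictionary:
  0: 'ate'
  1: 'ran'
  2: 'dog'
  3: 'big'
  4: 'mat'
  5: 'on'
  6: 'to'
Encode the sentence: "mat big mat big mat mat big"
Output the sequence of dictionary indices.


Look up each word in the dictionary:
  'mat' -> 4
  'big' -> 3
  'mat' -> 4
  'big' -> 3
  'mat' -> 4
  'mat' -> 4
  'big' -> 3

Encoded: [4, 3, 4, 3, 4, 4, 3]


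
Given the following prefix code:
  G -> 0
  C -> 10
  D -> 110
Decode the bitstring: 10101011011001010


Decoding step by step:
Bits 10 -> C
Bits 10 -> C
Bits 10 -> C
Bits 110 -> D
Bits 110 -> D
Bits 0 -> G
Bits 10 -> C
Bits 10 -> C


Decoded message: CCCDDGCC


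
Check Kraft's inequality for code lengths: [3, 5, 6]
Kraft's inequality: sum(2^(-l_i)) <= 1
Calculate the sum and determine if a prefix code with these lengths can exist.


Sum = 2^(-3) + 2^(-5) + 2^(-6)
    = 0.125 + 0.03125 + 0.015625
    = 11/64 = 0.171875
Since 0.171875 <= 1, Kraft's inequality IS satisfied.
A prefix code with these lengths CAN exist.

Kraft sum = 0.171875. Satisfied.


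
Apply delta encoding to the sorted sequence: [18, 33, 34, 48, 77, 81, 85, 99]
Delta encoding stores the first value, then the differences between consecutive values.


First value: 18
Deltas:
  33 - 18 = 15
  34 - 33 = 1
  48 - 34 = 14
  77 - 48 = 29
  81 - 77 = 4
  85 - 81 = 4
  99 - 85 = 14


Delta encoded: [18, 15, 1, 14, 29, 4, 4, 14]


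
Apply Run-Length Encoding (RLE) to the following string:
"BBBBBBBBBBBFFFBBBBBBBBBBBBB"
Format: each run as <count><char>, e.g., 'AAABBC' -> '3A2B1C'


Scanning runs left to right:
  i=0: run of 'B' x 11 -> '11B'
  i=11: run of 'F' x 3 -> '3F'
  i=14: run of 'B' x 13 -> '13B'

RLE = 11B3F13B


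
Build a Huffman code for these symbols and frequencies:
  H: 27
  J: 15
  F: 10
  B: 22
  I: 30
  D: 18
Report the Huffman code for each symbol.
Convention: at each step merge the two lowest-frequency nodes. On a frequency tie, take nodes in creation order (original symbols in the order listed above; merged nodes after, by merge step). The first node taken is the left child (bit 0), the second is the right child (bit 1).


Huffman tree construction:
Step 1: Merge F(10) + J(15) = 25
Step 2: Merge D(18) + B(22) = 40
Step 3: Merge (F+J)(25) + H(27) = 52
Step 4: Merge I(30) + (D+B)(40) = 70
Step 5: Merge ((F+J)+H)(52) + (I+(D+B))(70) = 122
Read each symbol's code off the tree from the root (left child = 0, right child = 1).

Codes:
  H: 01 (length 2)
  J: 001 (length 3)
  F: 000 (length 3)
  B: 111 (length 3)
  I: 10 (length 2)
  D: 110 (length 3)
Average code length: 309/122 = 2.5328 bits/symbol


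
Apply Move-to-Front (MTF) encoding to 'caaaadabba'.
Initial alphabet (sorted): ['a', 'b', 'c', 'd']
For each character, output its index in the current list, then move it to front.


MTF encoding:
'c': index 2 in ['a', 'b', 'c', 'd'] -> ['c', 'a', 'b', 'd']
'a': index 1 in ['c', 'a', 'b', 'd'] -> ['a', 'c', 'b', 'd']
'a': index 0 in ['a', 'c', 'b', 'd'] -> ['a', 'c', 'b', 'd']
'a': index 0 in ['a', 'c', 'b', 'd'] -> ['a', 'c', 'b', 'd']
'a': index 0 in ['a', 'c', 'b', 'd'] -> ['a', 'c', 'b', 'd']
'd': index 3 in ['a', 'c', 'b', 'd'] -> ['d', 'a', 'c', 'b']
'a': index 1 in ['d', 'a', 'c', 'b'] -> ['a', 'd', 'c', 'b']
'b': index 3 in ['a', 'd', 'c', 'b'] -> ['b', 'a', 'd', 'c']
'b': index 0 in ['b', 'a', 'd', 'c'] -> ['b', 'a', 'd', 'c']
'a': index 1 in ['b', 'a', 'd', 'c'] -> ['a', 'b', 'd', 'c']


Output: [2, 1, 0, 0, 0, 3, 1, 3, 0, 1]


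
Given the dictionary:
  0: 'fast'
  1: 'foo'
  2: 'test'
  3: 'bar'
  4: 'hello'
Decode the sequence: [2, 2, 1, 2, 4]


Look up each index in the dictionary:
  2 -> 'test'
  2 -> 'test'
  1 -> 'foo'
  2 -> 'test'
  4 -> 'hello'

Decoded: "test test foo test hello"


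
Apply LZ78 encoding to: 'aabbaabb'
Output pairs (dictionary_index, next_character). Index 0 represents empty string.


LZ78 encoding steps:
Dictionary: {0: ''}
Step 1: w='' (idx 0), next='a' -> output (0, 'a'), add 'a' as idx 1
Step 2: w='a' (idx 1), next='b' -> output (1, 'b'), add 'ab' as idx 2
Step 3: w='' (idx 0), next='b' -> output (0, 'b'), add 'b' as idx 3
Step 4: w='a' (idx 1), next='a' -> output (1, 'a'), add 'aa' as idx 4
Step 5: w='b' (idx 3), next='b' -> output (3, 'b'), add 'bb' as idx 5


Encoded: [(0, 'a'), (1, 'b'), (0, 'b'), (1, 'a'), (3, 'b')]


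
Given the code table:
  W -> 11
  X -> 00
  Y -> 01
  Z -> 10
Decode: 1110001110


Decoding:
11 -> W
10 -> Z
00 -> X
11 -> W
10 -> Z


Result: WZXWZ


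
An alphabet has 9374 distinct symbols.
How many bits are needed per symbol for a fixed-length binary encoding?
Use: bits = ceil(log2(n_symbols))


log2(9374) = 13.1944
Bracket: 2^13 = 8192 < 9374 <= 2^14 = 16384
So ceil(log2(9374)) = 14

bits = ceil(log2(9374)) = ceil(13.1944) = 14 bits


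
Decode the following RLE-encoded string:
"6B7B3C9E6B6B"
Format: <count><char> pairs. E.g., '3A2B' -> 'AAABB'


Expanding each <count><char> pair:
  6B -> 'BBBBBB'
  7B -> 'BBBBBBB'
  3C -> 'CCC'
  9E -> 'EEEEEEEEE'
  6B -> 'BBBBBB'
  6B -> 'BBBBBB'

Decoded = BBBBBBBBBBBBBCCCEEEEEEEEEBBBBBBBBBBBB


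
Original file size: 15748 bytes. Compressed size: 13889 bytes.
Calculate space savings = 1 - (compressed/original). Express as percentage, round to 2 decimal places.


ratio = compressed/original = 13889/15748 = 0.881953
savings = 1 - ratio = 1 - 0.881953 = 0.118047
as a percentage: 0.118047 * 100 = 11.8%

Space savings = 1 - 13889/15748 = 11.8%


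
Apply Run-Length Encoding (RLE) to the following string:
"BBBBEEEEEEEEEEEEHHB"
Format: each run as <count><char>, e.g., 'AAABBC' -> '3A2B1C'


Scanning runs left to right:
  i=0: run of 'B' x 4 -> '4B'
  i=4: run of 'E' x 12 -> '12E'
  i=16: run of 'H' x 2 -> '2H'
  i=18: run of 'B' x 1 -> '1B'

RLE = 4B12E2H1B


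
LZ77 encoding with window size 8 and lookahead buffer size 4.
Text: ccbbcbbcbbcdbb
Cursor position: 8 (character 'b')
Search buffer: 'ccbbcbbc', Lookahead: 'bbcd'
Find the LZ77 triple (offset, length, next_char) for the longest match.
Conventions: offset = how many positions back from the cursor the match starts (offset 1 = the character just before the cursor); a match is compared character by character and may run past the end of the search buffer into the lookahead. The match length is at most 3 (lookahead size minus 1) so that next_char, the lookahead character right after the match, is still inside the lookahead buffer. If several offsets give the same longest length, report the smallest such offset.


Try each offset into the search buffer:
  offset=1 (pos 7, char 'c'): match length 0
  offset=2 (pos 6, char 'b'): match length 1
  offset=3 (pos 5, char 'b'): match length 3
  offset=4 (pos 4, char 'c'): match length 0
  offset=5 (pos 3, char 'b'): match length 1
  offset=6 (pos 2, char 'b'): match length 3
  offset=7 (pos 1, char 'c'): match length 0
  offset=8 (pos 0, char 'c'): match length 0
Longest match has length 3, found at offsets 3, 6; take the smallest, offset 3.
next_char = character at position 8 + 3 = 11 -> 'd'

Best match: offset=3, length=3 (matching 'bbc' starting at position 5)
LZ77 triple: (3, 3, 'd')


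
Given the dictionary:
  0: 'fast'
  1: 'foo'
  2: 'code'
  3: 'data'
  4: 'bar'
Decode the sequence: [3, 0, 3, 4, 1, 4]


Look up each index in the dictionary:
  3 -> 'data'
  0 -> 'fast'
  3 -> 'data'
  4 -> 'bar'
  1 -> 'foo'
  4 -> 'bar'

Decoded: "data fast data bar foo bar"


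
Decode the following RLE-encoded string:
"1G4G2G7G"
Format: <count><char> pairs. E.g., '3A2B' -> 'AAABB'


Expanding each <count><char> pair:
  1G -> 'G'
  4G -> 'GGGG'
  2G -> 'GG'
  7G -> 'GGGGGGG'

Decoded = GGGGGGGGGGGGGG
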